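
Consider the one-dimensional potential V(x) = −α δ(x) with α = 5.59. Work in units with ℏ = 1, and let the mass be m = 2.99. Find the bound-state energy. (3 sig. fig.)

For x ≠ 0 the bound state is ψ ∝ e^{−κ|x|}; integrating the TISE across the delta gives the cusp condition 2κ = 2mα/ℏ², so κ = 16.71.
Then E = −ℏ²κ²/(2m) = −mα²/(2ℏ²) = -46.72.

E = -46.7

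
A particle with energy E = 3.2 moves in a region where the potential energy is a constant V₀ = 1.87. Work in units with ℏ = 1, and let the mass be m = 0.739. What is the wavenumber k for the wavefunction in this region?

k = 1.40

With E > V₀ the solution is oscillatory, ψ ∝ e^{±ikx} with k = √(2m(E − V₀))/ℏ.
k = √(2 × 0.739 × 1.33) = 1.402.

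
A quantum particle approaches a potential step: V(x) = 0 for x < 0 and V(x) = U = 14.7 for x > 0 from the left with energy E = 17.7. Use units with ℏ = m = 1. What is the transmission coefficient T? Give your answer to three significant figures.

T = 0.826

On each side the TISE gives plane waves with k = √(2m(E − V))/ℏ: k₁ = √(2·1·17.7) = 5.950, k₂ = √(2·1·3) = 2.449.
Matching ψ and ψ′ at x = 0 gives r = (k₁ − k₂)/(k₁ + k₂), so R = r² = 0.1737 and T = 1 − R = 0.8263.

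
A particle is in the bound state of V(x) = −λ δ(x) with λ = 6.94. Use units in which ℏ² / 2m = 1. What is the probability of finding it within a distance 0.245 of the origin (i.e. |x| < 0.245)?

P = 0.817

The normalised bound state is ψ = √κ e^{−κ|x|} with κ = mλ/ℏ² = 3.470.
P(|x| < d) = ∫_{−d}^{d} κ e^{−2κ|x|} dx = 1 − e^{−2κd} = 1 − e^{−1.700} = 0.8174.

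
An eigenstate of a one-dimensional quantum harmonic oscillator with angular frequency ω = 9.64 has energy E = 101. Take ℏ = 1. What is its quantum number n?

E_n = ℏω(n + ½) ⇒ n = E/(ℏω) − ½ = 101/9.64 − 0.5 = 9.977 → n = 10.

n = 10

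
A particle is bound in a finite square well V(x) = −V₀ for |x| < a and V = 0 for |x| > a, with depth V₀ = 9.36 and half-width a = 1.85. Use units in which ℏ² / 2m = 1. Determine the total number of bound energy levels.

N = 4

Define the well-strength parameter z₀ = (a/ℏ)√(2mV₀) = 1.85 × √(2·0.5·9.36) = 5.660.
The even/odd transcendental equations gain one root per π/2 in z₀, giving N = 1 + ⌊2z₀/π⌋ = 1 + ⌊3.603⌋ = 4.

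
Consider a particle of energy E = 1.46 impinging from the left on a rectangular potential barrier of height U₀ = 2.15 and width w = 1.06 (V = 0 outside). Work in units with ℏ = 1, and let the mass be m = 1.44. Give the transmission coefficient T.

T = 0.163

E < U₀: inside the barrier ψ ∝ e^{±κx} with κ = √(2m(U₀ − E))/ℏ = 1.410.
κw = 1.494, sinh(κw) = 2.116.
Matching ψ, ψ′ at both faces gives T = [1 + U₀² sinh²(κw) / (4E(U₀ − E))]⁻¹ = 1/6.135 = 0.163.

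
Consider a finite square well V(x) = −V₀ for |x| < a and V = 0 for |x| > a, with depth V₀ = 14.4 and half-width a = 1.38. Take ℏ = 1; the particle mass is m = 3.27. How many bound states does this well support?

N = 9

Define the well-strength parameter z₀ = (a/ℏ)√(2mV₀) = 1.38 × √(2·3.27·14.4) = 13.39.
The even/odd transcendental equations gain one root per π/2 in z₀, giving N = 1 + ⌊2z₀/π⌋ = 1 + ⌊8.526⌋ = 9.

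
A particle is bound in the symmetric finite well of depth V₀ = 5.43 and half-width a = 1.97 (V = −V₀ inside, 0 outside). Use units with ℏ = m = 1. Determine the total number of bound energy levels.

N = 5

Define the well-strength parameter z₀ = (a/ℏ)√(2mV₀) = 1.97 × √(2·1·5.43) = 6.492.
The even/odd transcendental equations gain one root per π/2 in z₀, giving N = 1 + ⌊2z₀/π⌋ = 1 + ⌊4.133⌋ = 5.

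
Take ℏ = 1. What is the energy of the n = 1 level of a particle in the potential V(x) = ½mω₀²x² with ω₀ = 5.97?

E = 8.96

The oscillator eigenvalues are E_n = ℏω₀(n + ½), so E_1 = 5.97 × 1.5 = 8.955.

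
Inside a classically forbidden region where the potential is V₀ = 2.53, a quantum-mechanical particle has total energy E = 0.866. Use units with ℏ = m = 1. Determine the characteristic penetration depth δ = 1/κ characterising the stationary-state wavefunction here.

δ = 0.548

Since E < V₀ the TISE in this region is ψ'' = κ²ψ with κ = √(2m(V₀ − E))/ℏ.
κ = √(2 × 1 × 1.664) = 1.824. The penetration depth is δ = 1/κ = 0.548.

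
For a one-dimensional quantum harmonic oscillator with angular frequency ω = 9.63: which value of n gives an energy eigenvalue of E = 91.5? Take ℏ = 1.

E_n = ℏω(n + ½) ⇒ n = E/(ℏω) − ½ = 91.5/9.63 − 0.5 = 9.002 → n = 9.

n = 9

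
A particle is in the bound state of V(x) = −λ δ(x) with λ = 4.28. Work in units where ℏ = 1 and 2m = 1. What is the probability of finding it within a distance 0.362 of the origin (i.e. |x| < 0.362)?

P = 0.788

The normalised bound state is ψ = √κ e^{−κ|x|} with κ = mλ/ℏ² = 2.140.
P(|x| < d) = ∫_{−d}^{d} κ e^{−2κ|x|} dx = 1 − e^{−2κd} = 1 − e^{−1.549} = 0.7876.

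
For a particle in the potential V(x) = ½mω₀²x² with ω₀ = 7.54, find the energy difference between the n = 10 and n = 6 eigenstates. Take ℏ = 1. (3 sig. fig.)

ΔE = 30.2

E_n = ℏω₀(n + ½), so ΔE = (10 − 6) ℏω₀ = 4 × 7.54 = 30.16.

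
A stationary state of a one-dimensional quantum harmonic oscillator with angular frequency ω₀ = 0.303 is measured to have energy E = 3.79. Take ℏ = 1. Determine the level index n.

Invert E_n = (n + ½)ℏω₀: n = E/ℏω₀ − ½ = 12.008, so n = 12.

n = 12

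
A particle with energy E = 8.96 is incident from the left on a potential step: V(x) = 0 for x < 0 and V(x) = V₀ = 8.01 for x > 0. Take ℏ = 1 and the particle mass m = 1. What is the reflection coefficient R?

On each side the TISE gives plane waves with k = √(2m(E − V))/ℏ: k₁ = √(2·1·8.96) = 4.233, k₂ = √(2·1·0.95) = 1.378.
Continuity of ψ and ψ′ at the step yields the reflection amplitude r = (k₁ − k₂)/(k₁ + k₂) = 0.5087; thus R = |r|² = 0.2588, T = 0.7412.

R = 0.259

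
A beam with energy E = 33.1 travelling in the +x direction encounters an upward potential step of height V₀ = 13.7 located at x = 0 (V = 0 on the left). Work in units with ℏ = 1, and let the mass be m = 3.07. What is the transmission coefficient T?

The wavenumbers are k₁ = √(2mE)/ℏ = 14.26 on the left and k₂ = √(2m(E − V₀))/ℏ = 10.91 on the right.
Matching ψ and ψ′ at x = 0 gives r = (k₁ − k₂)/(k₁ + k₂), so R = r² = 0.01763 and T = 1 − R = 0.9824.

T = 0.982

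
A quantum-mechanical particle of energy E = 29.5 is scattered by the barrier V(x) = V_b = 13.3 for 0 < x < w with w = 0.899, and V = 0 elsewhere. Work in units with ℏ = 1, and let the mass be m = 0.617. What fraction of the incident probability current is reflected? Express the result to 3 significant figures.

R = 0.0519

E > V_b: inside the barrier k₂ = √(2m(E − V_b))/ℏ = 4.471, k₂w = 4.020.
Matching at both interfaces gives T⁻¹ = 1 + V_b² sin²(k₂w) / [4E(E − V_b)] = 1.055, hence T = 0.948.
R = 1 − T = 0.0519.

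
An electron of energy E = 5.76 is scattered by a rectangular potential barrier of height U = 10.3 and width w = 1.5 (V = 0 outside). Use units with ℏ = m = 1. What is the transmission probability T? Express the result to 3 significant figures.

T = 0.000468

Since E < U the interior solution is evanescent with decay constant κ = √(2m(U − E))/ℏ = 3.013.
κw = 4.520, sinh(κw) = 45.91.
The exact tunnelling result is T⁻¹ = 1 + U² sinh²(κw) / [4E(U − E)] = 2139, so T = 0.000468.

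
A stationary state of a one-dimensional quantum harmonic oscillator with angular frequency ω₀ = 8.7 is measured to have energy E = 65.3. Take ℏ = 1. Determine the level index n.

n = 7

E_n = ℏω₀(n + ½) ⇒ n = E/(ℏω₀) − ½ = 65.3/8.7 − 0.5 = 7.006 → n = 7.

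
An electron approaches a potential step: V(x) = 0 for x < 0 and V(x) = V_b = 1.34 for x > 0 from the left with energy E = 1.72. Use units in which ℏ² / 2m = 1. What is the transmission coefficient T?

On each side the TISE gives plane waves with k = √(2m(E − V))/ℏ: k₁ = √(2·½·1.72) = 1.311, k₂ = √(2·½·0.38) = 0.6164.
Continuity of ψ and ψ′ at the step yields the reflection amplitude r = (k₁ − k₂)/(k₁ + k₂) = 0.3605; thus R = |r|² = 0.1300, T = 0.8700.

T = 0.870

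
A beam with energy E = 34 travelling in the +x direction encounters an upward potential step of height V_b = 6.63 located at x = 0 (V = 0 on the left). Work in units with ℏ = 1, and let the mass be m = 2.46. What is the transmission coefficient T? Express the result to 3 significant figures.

T = 0.997

The wavenumbers are k₁ = √(2mE)/ℏ = 12.93 on the left and k₂ = √(2m(E − V_b))/ℏ = 11.60 on the right.
Continuity of ψ and ψ′ at the step yields the reflection amplitude r = (k₁ − k₂)/(k₁ + k₂) = 0.05418; thus R = |r|² = 0.002935, T = 0.9971.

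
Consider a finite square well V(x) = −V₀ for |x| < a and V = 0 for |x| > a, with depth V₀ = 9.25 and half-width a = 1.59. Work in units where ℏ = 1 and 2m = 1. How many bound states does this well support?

N = 4

The dimensionless depth is z₀ = a√(2mV₀)/ℏ = 1.59 × √(9.250) = 4.836.
The even/odd transcendental equations gain one root per π/2 in z₀, giving N = 1 + ⌊2z₀/π⌋ = 1 + ⌊3.079⌋ = 4.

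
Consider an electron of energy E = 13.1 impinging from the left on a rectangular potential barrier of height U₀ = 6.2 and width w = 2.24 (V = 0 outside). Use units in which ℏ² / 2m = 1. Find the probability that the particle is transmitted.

T = 0.984

Above the barrier the interior wavenumber is k₂ = √(2m(E − U₀))/ℏ = 2.627, giving phase k₂w = 5.884.
T = [1 + U₀² sin²(k₂w) / (4E(E − U₀))]⁻¹ = 1/1.016 = 0.984.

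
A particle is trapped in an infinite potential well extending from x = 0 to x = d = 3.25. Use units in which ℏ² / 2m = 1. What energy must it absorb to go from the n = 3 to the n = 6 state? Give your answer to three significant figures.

ΔE = 25.2

E_n = n²π²ℏ²/(2md²), so ΔE = (6² − 3²) π²ℏ²/(2md²).
ΔE = 27 × π² / (2 × 0.5 × 3.25²) = 25.23.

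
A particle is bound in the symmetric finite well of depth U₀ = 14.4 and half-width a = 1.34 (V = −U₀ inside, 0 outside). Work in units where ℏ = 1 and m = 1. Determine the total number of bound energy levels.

N = 5

The dimensionless depth is z₀ = a√(2mU₀)/ℏ = 1.34 × √(28.80) = 7.191.
The even/odd transcendental equations gain one root per π/2 in z₀, giving N = 1 + ⌊2z₀/π⌋ = 1 + ⌊4.578⌋ = 5.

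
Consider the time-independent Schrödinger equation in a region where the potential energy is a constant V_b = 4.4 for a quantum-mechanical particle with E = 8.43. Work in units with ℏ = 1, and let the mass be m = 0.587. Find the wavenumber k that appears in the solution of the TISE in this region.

With E > V_b the solution is oscillatory, ψ ∝ e^{±ikx} with k = √(2m(E − V_b))/ℏ.
k = √(2 × 0.587 × 4.03) = 2.175.

k = 2.18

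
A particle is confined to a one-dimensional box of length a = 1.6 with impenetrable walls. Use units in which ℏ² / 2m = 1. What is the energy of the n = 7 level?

Requiring ψ(0) = ψ(a) = 0 quantises k = nπ/a, hence E_n = ℏ²k²/2m = n²π²ℏ²/(2ma²).
E_7 = 7² × π² / (2 × 0.5 × 1.6²) = 188.9.

E = 189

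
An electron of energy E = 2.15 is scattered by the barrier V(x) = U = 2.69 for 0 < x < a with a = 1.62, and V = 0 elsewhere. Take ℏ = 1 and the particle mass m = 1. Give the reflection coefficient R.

R = 0.913

E < U: inside the barrier ψ ∝ e^{±κx} with κ = √(2m(U − E))/ℏ = 1.039.
κa = 1.684, sinh(κa) = 2.599.
Matching ψ, ψ′ at both faces gives T = [1 + U² sinh²(κa) / (4E(U − E))]⁻¹ = 1/11.53 = 0.0867.
R = 1 − T = 0.913.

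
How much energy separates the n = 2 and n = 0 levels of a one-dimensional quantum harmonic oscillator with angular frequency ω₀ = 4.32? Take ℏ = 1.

ΔE = 8.64

E_n = ℏω₀(n + ½), so ΔE = (2 − 0) ℏω₀ = 2 × 4.32 = 8.640.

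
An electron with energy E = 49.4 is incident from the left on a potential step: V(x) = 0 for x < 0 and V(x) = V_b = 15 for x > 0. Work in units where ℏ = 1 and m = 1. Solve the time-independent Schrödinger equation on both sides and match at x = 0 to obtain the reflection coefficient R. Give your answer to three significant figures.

The wavenumbers are k₁ = √(2mE)/ℏ = 9.940 on the left and k₂ = √(2m(E − V_b))/ℏ = 8.295 on the right.
Continuity of ψ and ψ′ at the step yields the reflection amplitude r = (k₁ − k₂)/(k₁ + k₂) = 0.09023; thus R = |r|² = 0.008141, T = 0.9919.

R = 0.00814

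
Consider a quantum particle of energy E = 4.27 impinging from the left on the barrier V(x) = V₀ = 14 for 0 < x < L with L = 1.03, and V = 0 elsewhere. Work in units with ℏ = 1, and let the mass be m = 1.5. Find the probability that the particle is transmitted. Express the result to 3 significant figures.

T = 0.0000498

E < V₀: inside the barrier ψ ∝ e^{±κx} with κ = √(2m(V₀ − E))/ℏ = 5.403.
κL = 5.565, sinh(κL) = 130.5.
Matching ψ, ψ′ at both faces gives T = [1 + V₀² sinh²(κL) / (4E(V₀ − E))]⁻¹ = 1/20100 = 0.0000498.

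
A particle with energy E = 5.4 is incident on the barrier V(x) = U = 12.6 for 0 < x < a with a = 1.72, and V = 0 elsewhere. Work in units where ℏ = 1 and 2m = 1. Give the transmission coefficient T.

Since E < U the interior solution is evanescent with decay constant κ = √(2m(U − E))/ℏ = 2.683.
κa = 4.615, sinh(κa) = 50.50.
Matching ψ, ψ′ at both faces gives T = [1 + U² sinh²(κa) / (4E(U − E))]⁻¹ = 1/2605 = 0.000384.

T = 0.000384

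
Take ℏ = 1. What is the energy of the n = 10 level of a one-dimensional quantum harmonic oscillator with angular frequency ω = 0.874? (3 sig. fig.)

The oscillator eigenvalues are E_n = ℏω(n + ½), so E_10 = 0.874 × 10.5 = 9.177.

E = 9.18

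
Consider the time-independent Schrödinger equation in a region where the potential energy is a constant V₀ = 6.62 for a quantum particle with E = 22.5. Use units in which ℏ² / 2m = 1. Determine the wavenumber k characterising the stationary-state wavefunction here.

With E > V₀ the solution is oscillatory, ψ ∝ e^{±ikx} with k = √(2m(E − V₀))/ℏ.
k = √(2 × 0.5 × 15.88) = 3.985.

k = 3.98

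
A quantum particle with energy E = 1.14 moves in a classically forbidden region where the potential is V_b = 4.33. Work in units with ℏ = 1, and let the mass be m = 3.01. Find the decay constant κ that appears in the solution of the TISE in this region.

κ = 4.38

Since E < V_b the TISE in this region is ψ'' = κ²ψ with κ = √(2m(V_b − E))/ℏ.
κ = √(2 × 3.01 × 3.19) = 4.382.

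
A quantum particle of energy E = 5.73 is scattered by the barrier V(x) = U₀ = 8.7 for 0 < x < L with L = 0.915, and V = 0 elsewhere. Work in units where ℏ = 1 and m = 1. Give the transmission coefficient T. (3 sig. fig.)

T = 0.0408

E < U₀: inside the barrier ψ ∝ e^{±κx} with κ = √(2m(U₀ − E))/ℏ = 2.437.
κL = 2.230, sinh(κL) = 4.596.
Matching ψ, ψ′ at both faces gives T = [1 + U₀² sinh²(κL) / (4E(U₀ − E))]⁻¹ = 1/24.49 = 0.0408.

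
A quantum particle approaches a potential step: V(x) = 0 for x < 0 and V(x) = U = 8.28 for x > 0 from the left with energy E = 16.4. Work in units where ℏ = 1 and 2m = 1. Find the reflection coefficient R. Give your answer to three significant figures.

R = 0.0303

The wavenumbers are k₁ = √(2mE)/ℏ = 4.050 on the left and k₂ = √(2m(E − U))/ℏ = 2.850 on the right.
Matching ψ and ψ′ at x = 0 gives r = (k₁ − k₂)/(k₁ + k₂), so R = r² = 0.03026 and T = 1 − R = 0.9697.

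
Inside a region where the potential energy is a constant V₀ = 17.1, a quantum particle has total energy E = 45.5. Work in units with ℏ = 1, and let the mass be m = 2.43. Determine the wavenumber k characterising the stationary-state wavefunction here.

With E > V₀ the solution is oscillatory, ψ ∝ e^{±ikx} with k = √(2m(E − V₀))/ℏ.
k = √(2 × 2.43 × 28.4) = 11.75.

k = 11.7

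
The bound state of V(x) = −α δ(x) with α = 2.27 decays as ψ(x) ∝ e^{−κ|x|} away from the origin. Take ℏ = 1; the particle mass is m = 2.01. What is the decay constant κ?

Integrating the TISE across x = 0 gives the cusp condition ψ'(0⁺) − ψ'(0⁻) = −(2mα/ℏ²)ψ(0).
With ψ ∝ e^{−κ|x|} this yields −2κ = −2mα/ℏ², so κ = mα/ℏ² = 4.563.

κ = 4.56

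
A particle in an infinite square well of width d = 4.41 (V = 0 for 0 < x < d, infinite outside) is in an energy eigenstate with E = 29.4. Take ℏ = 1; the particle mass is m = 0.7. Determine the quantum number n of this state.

For an infinite well E_n = n²π²ℏ²/(2md²), so n = (d/πℏ)√(2mE).
n = (4.41/π) × √(2 × 0.7 × 29.4) = 9.006 → n = 9.

n = 9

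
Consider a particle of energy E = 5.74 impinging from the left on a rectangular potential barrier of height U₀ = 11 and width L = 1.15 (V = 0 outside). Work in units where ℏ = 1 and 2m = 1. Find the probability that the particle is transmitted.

E < U₀: inside the barrier ψ ∝ e^{±κx} with κ = √(2m(U₀ − E))/ℏ = 2.293.
κL = 2.637, sinh(κL) = 6.953.
The exact tunnelling result is T⁻¹ = 1 + U₀² sinh²(κL) / [4E(U₀ − E)] = 49.44, so T = 0.0202.

T = 0.0202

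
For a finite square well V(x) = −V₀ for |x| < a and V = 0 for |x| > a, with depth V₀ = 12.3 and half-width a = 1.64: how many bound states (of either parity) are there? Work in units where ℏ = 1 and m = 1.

The dimensionless depth is z₀ = a√(2mV₀)/ℏ = 1.64 × √(24.60) = 8.134.
A new bound state (alternating even/odd) appears each time z₀ passes a multiple of π/2, so N = ⌊2z₀/π⌋ + 1 = ⌊5.178⌋ + 1 = 6.

N = 6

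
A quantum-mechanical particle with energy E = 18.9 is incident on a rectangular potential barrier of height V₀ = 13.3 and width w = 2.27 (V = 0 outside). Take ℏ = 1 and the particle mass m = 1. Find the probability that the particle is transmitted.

T = 0.719

E > V₀: inside the barrier k₂ = √(2m(E − V₀))/ℏ = 3.347, k₂w = 7.597.
T = [1 + V₀² sin²(k₂w) / (4E(E − V₀))]⁻¹ = 1/1.391 = 0.719.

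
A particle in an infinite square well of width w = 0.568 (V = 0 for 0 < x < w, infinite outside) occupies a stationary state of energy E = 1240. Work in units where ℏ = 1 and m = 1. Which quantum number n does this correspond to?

n = 9

From E_n = n²π²ℏ²/(2mw²) invert to n = √(2mw²E)/(πℏ).
n = (0.568/π) × √(2 × 1 × 1240) = 9.004 → n = 9.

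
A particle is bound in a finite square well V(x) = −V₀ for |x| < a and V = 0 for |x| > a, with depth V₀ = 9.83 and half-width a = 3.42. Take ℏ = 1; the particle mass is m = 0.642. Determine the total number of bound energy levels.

N = 8

The dimensionless depth is z₀ = a√(2mV₀)/ℏ = 3.42 × √(12.62) = 12.15.
A new bound state (alternating even/odd) appears each time z₀ passes a multiple of π/2, so N = ⌊2z₀/π⌋ + 1 = ⌊7.735⌋ + 1 = 8.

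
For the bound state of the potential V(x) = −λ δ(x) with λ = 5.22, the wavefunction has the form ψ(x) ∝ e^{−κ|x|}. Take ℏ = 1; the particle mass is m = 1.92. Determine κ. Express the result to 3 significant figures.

κ = 10.0

Integrating the TISE across x = 0 gives the cusp condition ψ'(0⁺) − ψ'(0⁻) = −(2mλ/ℏ²)ψ(0).
With ψ ∝ e^{−κ|x|} this yields −2κ = −2mλ/ℏ², so κ = mλ/ℏ² = 10.02.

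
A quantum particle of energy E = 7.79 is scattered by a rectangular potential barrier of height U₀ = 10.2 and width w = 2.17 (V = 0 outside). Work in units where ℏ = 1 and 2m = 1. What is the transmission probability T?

Since E < U₀ the interior solution is evanescent with decay constant κ = √(2m(U₀ − E))/ℏ = 1.552.
κw = 3.369, sinh(κw) = 14.50.
Matching ψ, ψ′ at both faces gives T = [1 + U₀² sinh²(κw) / (4E(U₀ − E))]⁻¹ = 1/292.4 = 0.00342.

T = 0.00342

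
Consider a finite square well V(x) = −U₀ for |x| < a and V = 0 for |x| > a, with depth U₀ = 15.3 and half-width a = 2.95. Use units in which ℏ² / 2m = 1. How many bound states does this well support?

N = 8

Define the well-strength parameter z₀ = (a/ℏ)√(2mU₀) = 2.95 × √(2·0.5·15.3) = 11.54.
The even/odd transcendental equations gain one root per π/2 in z₀, giving N = 1 + ⌊2z₀/π⌋ = 1 + ⌊7.346⌋ = 8.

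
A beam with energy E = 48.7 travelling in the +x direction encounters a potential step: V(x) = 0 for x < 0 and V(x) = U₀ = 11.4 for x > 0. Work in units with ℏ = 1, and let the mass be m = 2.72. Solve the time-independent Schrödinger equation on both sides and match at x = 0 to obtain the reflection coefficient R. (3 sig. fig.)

The wavenumbers are k₁ = √(2mE)/ℏ = 16.28 on the left and k₂ = √(2m(E − U₀))/ℏ = 14.24 on the right.
Matching ψ and ψ′ at x = 0 gives r = (k₁ − k₂)/(k₁ + k₂), so R = r² = 0.004432 and T = 1 − R = 0.9956.

R = 0.00443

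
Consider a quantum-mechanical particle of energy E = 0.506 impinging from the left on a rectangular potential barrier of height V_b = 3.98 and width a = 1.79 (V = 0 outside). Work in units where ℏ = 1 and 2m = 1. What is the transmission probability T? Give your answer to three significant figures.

T = 0.00225

Since E < V_b the interior solution is evanescent with decay constant κ = √(2m(V_b − E))/ℏ = 1.864.
κa = 3.336, sinh(κa) = 14.04.
The exact tunnelling result is T⁻¹ = 1 + V_b² sinh²(κa) / [4E(V_b − E)] = 445.1, so T = 0.00225.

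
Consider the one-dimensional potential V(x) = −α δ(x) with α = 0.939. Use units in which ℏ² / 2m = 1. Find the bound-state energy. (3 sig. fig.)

E = -0.220

The bound state is ψ(x) = √κ e^{−κ|x|}. The derivative jump ψ'(0⁺) − ψ'(0⁻) = −(2mα/ℏ²)ψ(0) fixes κ = mα/ℏ² = 0.4695.
Then E = −ℏ²κ²/(2m) = −mα²/(2ℏ²) = -0.2204.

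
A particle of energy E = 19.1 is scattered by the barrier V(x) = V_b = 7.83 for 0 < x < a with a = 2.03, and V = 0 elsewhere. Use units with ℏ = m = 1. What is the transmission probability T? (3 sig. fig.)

T = 0.997

Above the barrier the interior wavenumber is k₂ = √(2m(E − V_b))/ℏ = 4.748, giving phase k₂a = 9.638.
T = [1 + V_b² sin²(k₂a) / (4E(E − V_b))]⁻¹ = 1/1.003 = 0.997.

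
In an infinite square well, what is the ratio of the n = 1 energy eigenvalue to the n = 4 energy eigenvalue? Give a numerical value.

E_n = n²π²ℏ²/(2mL²) so the ratio is n₂²/n₁² = 1/16 = 0.0625.

0.0625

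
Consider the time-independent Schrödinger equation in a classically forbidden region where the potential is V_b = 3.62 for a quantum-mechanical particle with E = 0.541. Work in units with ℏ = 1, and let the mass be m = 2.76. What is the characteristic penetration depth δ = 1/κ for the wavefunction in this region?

Since E < V_b the TISE in this region is ψ'' = κ²ψ with κ = √(2m(V_b − E))/ℏ.
κ = √(2 × 2.76 × 3.079) = 4.123. The penetration depth is δ = 1/κ = 0.243.

δ = 0.243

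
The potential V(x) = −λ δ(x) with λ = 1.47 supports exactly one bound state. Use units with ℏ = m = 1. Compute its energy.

The bound state is ψ(x) = √κ e^{−κ|x|}. The derivative jump ψ'(0⁺) − ψ'(0⁻) = −(2mλ/ℏ²)ψ(0) fixes κ = mλ/ℏ² = 1.470.
Then E = −ℏ²κ²/(2m) = −mλ²/(2ℏ²) = -1.080.

E = -1.08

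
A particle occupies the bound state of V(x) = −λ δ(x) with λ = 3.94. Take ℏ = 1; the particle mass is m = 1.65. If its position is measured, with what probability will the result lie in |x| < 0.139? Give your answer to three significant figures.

P = 0.836

The normalised bound state is ψ = √κ e^{−κ|x|} with κ = mλ/ℏ² = 6.501.
P(|x| < d) = ∫_{−d}^{d} κ e^{−2κ|x|} dx = 1 − e^{−2κd} = 1 − e^{−1.807} = 0.8359.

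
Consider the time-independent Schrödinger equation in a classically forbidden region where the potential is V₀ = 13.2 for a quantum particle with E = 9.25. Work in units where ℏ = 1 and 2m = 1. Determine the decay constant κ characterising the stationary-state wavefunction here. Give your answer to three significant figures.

κ = 1.99

Since E < V₀ the TISE in this region is ψ'' = κ²ψ with κ = √(2m(V₀ − E))/ℏ.
κ = √(2 × 0.5 × 3.95) = 1.987.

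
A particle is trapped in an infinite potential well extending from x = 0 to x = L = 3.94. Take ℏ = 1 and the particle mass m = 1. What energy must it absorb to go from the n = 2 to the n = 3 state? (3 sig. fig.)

E_n = n²π²ℏ²/(2mL²), so ΔE = (3² − 2²) π²ℏ²/(2mL²).
ΔE = 5 × π² / (2 × 1 × 3.94²) = 1.589.

ΔE = 1.59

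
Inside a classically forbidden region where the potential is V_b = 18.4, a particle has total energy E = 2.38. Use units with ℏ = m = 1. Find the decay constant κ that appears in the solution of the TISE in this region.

Since E < V_b the TISE in this region is ψ'' = κ²ψ with κ = √(2m(V_b − E))/ℏ.
κ = √(2 × 1 × 16.02) = 5.660.

κ = 5.66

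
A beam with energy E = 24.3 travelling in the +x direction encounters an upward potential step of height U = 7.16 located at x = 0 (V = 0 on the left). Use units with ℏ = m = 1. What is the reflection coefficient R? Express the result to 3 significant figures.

R = 0.00758

The wavenumbers are k₁ = √(2mE)/ℏ = 6.971 on the left and k₂ = √(2m(E − U))/ℏ = 5.855 on the right.
Continuity of ψ and ψ′ at the step yields the reflection amplitude r = (k₁ − k₂)/(k₁ + k₂) = 0.08704; thus R = |r|² = 0.007577, T = 0.9924.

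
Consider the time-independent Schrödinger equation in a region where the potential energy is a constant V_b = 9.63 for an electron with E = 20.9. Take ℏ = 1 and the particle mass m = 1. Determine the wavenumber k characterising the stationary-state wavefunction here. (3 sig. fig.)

With E > V_b the solution is oscillatory, ψ ∝ e^{±ikx} with k = √(2m(E − V_b))/ℏ.
k = √(2 × 1 × 11.27) = 4.748.

k = 4.75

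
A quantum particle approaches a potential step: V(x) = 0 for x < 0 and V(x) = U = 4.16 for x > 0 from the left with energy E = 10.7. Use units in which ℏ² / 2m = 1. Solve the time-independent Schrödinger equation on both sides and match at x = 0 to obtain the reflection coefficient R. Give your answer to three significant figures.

The wavenumbers are k₁ = √(2mE)/ℏ = 3.271 on the left and k₂ = √(2m(E − U))/ℏ = 2.557 on the right.
Continuity of ψ and ψ′ at the step yields the reflection amplitude r = (k₁ − k₂)/(k₁ + k₂) = 0.1225; thus R = |r|² = 0.01500, T = 0.9850.

R = 0.0150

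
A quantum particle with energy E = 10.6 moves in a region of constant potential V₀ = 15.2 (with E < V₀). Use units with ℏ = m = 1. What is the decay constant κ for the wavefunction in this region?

Since E < V₀ the TISE in this region is ψ'' = κ²ψ with κ = √(2m(V₀ − E))/ℏ.
κ = √(2 × 1 × 4.6) = 3.033.

κ = 3.03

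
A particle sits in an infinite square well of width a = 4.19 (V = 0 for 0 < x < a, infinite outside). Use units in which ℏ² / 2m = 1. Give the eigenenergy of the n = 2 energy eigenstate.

E = 2.25

The infinite-well eigenfunctions ψ_n = √(2/a) sin(nπx/a) vanish at both walls, giving E_n = n²π²ℏ²/(2ma²).
E_2 = 2² × π² / (2 × 0.5 × 4.19²) = 2.249.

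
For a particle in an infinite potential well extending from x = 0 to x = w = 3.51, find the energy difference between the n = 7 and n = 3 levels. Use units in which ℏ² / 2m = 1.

E_n = n²π²ℏ²/(2mw²), so ΔE = (7² − 3²) π²ℏ²/(2mw²).
ΔE = 40 × π² / (2 × 0.5 × 3.51²) = 32.04.

ΔE = 32.0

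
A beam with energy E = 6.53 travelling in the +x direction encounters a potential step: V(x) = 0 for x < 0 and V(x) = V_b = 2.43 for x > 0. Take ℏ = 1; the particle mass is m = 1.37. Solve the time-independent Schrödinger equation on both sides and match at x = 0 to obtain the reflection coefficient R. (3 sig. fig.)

R = 0.0134

The wavenumbers are k₁ = √(2mE)/ℏ = 4.230 on the left and k₂ = √(2m(E − V_b))/ℏ = 3.352 on the right.
Matching ψ and ψ′ at x = 0 gives r = (k₁ − k₂)/(k₁ + k₂), so R = r² = 0.01342 and T = 1 − R = 0.9866.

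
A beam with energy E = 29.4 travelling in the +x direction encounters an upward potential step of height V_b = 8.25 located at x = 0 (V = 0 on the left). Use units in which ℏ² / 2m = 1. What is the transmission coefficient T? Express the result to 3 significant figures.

T = 0.993

The wavenumbers are k₁ = √(2mE)/ℏ = 5.422 on the left and k₂ = √(2m(E − V_b))/ℏ = 4.599 on the right.
Continuity of ψ and ψ′ at the step yields the reflection amplitude r = (k₁ − k₂)/(k₁ + k₂) = 0.08215; thus R = |r|² = 0.006749, T = 0.9933.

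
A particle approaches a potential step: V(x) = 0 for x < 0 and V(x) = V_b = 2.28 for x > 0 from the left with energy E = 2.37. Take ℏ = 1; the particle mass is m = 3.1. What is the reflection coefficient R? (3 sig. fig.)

The wavenumbers are k₁ = √(2mE)/ℏ = 3.833 on the left and k₂ = √(2m(E − V_b))/ℏ = 0.7470 on the right.
Continuity of ψ and ψ′ at the step yields the reflection amplitude r = (k₁ − k₂)/(k₁ + k₂) = 0.6738; thus R = |r|² = 0.4540, T = 0.5460.

R = 0.454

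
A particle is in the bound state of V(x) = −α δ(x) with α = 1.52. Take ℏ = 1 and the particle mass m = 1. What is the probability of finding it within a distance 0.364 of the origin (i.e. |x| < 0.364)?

P = 0.669

The normalised bound state is ψ = √κ e^{−κ|x|} with κ = mα/ℏ² = 1.520.
P(|x| < d) = ∫_{−d}^{d} κ e^{−2κ|x|} dx = 1 − e^{−2κd} = 1 − e^{−1.107} = 0.6693.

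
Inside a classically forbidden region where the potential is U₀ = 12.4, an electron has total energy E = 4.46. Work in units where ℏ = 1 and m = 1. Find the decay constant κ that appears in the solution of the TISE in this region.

Since E < U₀ the TISE in this region is ψ'' = κ²ψ with κ = √(2m(U₀ − E))/ℏ.
κ = √(2 × 1 × 7.94) = 3.985.

κ = 3.98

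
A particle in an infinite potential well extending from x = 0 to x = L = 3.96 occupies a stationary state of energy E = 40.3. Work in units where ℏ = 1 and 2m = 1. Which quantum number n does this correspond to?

n = 8

From E_n = n²π²ℏ²/(2mL²) invert to n = √(2mL²E)/(πℏ).
n = (3.96/π) × √(2 × 0.5 × 40.3) = 8.002 → n = 8.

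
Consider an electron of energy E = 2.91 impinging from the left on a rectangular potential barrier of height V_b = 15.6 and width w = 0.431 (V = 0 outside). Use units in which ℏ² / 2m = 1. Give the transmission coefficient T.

T = 0.110

E < V_b: inside the barrier ψ ∝ e^{±κx} with κ = √(2m(V_b − E))/ℏ = 3.562.
κw = 1.535, sinh(κw) = 2.214.
The exact tunnelling result is T⁻¹ = 1 + V_b² sinh²(κw) / [4E(V_b − E)] = 9.074, so T = 0.110.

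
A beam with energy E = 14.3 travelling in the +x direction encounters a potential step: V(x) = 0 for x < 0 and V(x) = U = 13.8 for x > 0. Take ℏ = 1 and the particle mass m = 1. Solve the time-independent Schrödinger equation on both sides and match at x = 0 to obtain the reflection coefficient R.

On each side the TISE gives plane waves with k = √(2m(E − V))/ℏ: k₁ = √(2·1·14.3) = 5.348, k₂ = √(2·1·0.5) = 1.000.
Matching ψ and ψ′ at x = 0 gives r = (k₁ − k₂)/(k₁ + k₂), so R = r² = 0.4691 and T = 1 − R = 0.5309.

R = 0.469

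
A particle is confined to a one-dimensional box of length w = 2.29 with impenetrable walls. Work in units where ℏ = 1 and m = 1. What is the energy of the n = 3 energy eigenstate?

E = 8.47

The infinite-well eigenfunctions ψ_n = √(2/w) sin(nπx/w) vanish at both walls, giving E_n = n²π²ℏ²/(2mw²).
E_3 = 3² × π² / (2 × 1 × 2.29²) = 8.469.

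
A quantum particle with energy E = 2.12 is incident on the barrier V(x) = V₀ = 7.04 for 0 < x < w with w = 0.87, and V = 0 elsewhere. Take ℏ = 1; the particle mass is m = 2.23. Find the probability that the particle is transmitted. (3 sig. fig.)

T = 0.000971

Since E < V₀ the interior solution is evanescent with decay constant κ = √(2m(V₀ − E))/ℏ = 4.684.
κw = 4.075, sinh(κw) = 29.43.
Matching ψ, ψ′ at both faces gives T = [1 + V₀² sinh²(κw) / (4E(V₀ − E))]⁻¹ = 1/1030 = 0.000971.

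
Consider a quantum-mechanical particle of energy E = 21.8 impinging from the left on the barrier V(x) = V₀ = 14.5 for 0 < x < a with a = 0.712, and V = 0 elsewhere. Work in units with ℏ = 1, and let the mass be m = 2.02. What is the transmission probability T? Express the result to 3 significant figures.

Above the barrier the interior wavenumber is k₂ = √(2m(E − V₀))/ℏ = 5.431, giving phase k₂a = 3.867.
Matching at both interfaces gives T⁻¹ = 1 + V₀² sin²(k₂a) / [4E(E − V₀)] = 1.145, hence T = 0.873.

T = 0.873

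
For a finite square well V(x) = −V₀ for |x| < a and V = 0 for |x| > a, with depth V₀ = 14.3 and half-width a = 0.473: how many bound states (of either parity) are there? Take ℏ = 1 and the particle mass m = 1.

Define the well-strength parameter z₀ = (a/ℏ)√(2mV₀) = 0.473 × √(2·1·14.3) = 2.530.
A new bound state (alternating even/odd) appears each time z₀ passes a multiple of π/2, so N = ⌊2z₀/π⌋ + 1 = ⌊1.610⌋ + 1 = 2.

N = 2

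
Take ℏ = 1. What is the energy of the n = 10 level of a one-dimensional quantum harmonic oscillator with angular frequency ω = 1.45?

Using E_n = (n + ½)ℏω: E_10 = 10.5 × 1.45 = 15.23.

E = 15.2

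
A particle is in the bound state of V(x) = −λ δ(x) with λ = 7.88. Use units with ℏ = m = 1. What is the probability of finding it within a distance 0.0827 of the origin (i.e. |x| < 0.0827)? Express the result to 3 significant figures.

P = 0.728

The normalised bound state is ψ = √κ e^{−κ|x|} with κ = mλ/ℏ² = 7.880.
P(|x| < d) = ∫_{−d}^{d} κ e^{−2κ|x|} dx = 1 − e^{−2κd} = 1 − e^{−1.303} = 0.7284.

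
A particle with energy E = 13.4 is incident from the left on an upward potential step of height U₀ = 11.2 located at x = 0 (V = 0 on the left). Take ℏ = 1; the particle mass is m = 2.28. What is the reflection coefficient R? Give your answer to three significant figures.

On each side the TISE gives plane waves with k = √(2m(E − V))/ℏ: k₁ = √(2·2.28·13.4) = 7.817, k₂ = √(2·2.28·2.2) = 3.167.
Continuity of ψ and ψ′ at the step yields the reflection amplitude r = (k₁ − k₂)/(k₁ + k₂) = 0.4233; thus R = |r|² = 0.1792, T = 0.8208.

R = 0.179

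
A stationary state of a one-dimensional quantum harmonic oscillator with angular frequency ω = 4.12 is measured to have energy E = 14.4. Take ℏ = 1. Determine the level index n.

E_n = ℏω(n + ½) ⇒ n = E/(ℏω) − ½ = 14.4/4.12 − 0.5 = 2.995 → n = 3.

n = 3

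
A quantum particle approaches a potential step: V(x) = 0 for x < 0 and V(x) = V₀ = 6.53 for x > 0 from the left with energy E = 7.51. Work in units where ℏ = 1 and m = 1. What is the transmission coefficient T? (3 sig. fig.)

On each side the TISE gives plane waves with k = √(2m(E − V))/ℏ: k₁ = √(2·1·7.51) = 3.876, k₂ = √(2·1·0.98) = 1.400.
Matching ψ and ψ′ at x = 0 gives r = (k₁ − k₂)/(k₁ + k₂), so R = r² = 0.2202 and T = 1 − R = 0.7798.

T = 0.780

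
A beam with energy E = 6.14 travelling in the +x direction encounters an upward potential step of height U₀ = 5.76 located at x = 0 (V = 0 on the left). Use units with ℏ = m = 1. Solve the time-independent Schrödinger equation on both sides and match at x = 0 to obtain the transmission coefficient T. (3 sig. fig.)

T = 0.638

On each side the TISE gives plane waves with k = √(2m(E − V))/ℏ: k₁ = √(2·1·6.14) = 3.504, k₂ = √(2·1·0.38) = 0.8718.
Matching ψ and ψ′ at x = 0 gives r = (k₁ − k₂)/(k₁ + k₂), so R = r² = 0.3619 and T = 1 − R = 0.6381.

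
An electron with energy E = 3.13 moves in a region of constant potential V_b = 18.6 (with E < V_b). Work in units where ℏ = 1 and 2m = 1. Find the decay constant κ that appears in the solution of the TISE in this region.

κ = 3.93

Since E < V_b the TISE in this region is ψ'' = κ²ψ with κ = √(2m(V_b − E))/ℏ.
κ = √(2 × 0.5 × 15.47) = 3.933.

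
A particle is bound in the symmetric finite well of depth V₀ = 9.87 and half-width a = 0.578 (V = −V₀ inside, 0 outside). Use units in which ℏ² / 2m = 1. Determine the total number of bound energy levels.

N = 2

The dimensionless depth is z₀ = a√(2mV₀)/ℏ = 0.578 × √(9.870) = 1.816.
The even/odd transcendental equations gain one root per π/2 in z₀, giving N = 1 + ⌊2z₀/π⌋ = 1 + ⌊1.156⌋ = 2.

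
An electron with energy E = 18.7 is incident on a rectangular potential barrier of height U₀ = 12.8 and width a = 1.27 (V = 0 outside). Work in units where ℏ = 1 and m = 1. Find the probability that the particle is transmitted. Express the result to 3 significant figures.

T = 0.753

E > U₀: inside the barrier k₂ = √(2m(E − U₀))/ℏ = 3.435, k₂a = 4.363.
T = [1 + U₀² sin²(k₂a) / (4E(E − U₀))]⁻¹ = 1/1.328 = 0.753.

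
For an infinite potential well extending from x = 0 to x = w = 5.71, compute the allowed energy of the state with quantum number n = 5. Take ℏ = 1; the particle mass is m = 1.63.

Requiring ψ(0) = ψ(w) = 0 quantises k = nπ/w, hence E_n = ℏ²k²/2m = n²π²ℏ²/(2mw²).
E_5 = 5² × π² / (2 × 1.63 × 5.71²) = 2.321.

E = 2.32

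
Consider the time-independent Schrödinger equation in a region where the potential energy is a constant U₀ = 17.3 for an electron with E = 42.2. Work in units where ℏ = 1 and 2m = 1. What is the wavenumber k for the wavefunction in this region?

With E > U₀ the solution is oscillatory, ψ ∝ e^{±ikx} with k = √(2m(E − U₀))/ℏ.
k = √(2 × 0.5 × 24.9) = 4.990.

k = 4.99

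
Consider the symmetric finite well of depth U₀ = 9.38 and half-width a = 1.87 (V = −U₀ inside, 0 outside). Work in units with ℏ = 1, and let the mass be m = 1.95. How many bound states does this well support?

Define the well-strength parameter z₀ = (a/ℏ)√(2mU₀) = 1.87 × √(2·1.95·9.38) = 11.31.
A new bound state (alternating even/odd) appears each time z₀ passes a multiple of π/2, so N = ⌊2z₀/π⌋ + 1 = ⌊7.200⌋ + 1 = 8.

N = 8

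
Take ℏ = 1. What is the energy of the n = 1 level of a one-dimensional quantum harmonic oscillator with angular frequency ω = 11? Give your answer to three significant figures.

Using E_n = (n + ½)ℏω: E_1 = 1.5 × 11 = 16.50.

E = 16.5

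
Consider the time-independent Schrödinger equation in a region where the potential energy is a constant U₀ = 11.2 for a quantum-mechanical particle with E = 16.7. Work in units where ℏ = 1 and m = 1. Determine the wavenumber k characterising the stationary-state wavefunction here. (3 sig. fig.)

k = 3.32

With E > U₀ the solution is oscillatory, ψ ∝ e^{±ikx} with k = √(2m(E − U₀))/ℏ.
k = √(2 × 1 × 5.5) = 3.317.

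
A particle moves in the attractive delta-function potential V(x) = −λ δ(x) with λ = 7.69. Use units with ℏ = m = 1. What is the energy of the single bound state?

For x ≠ 0 the bound state is ψ ∝ e^{−κ|x|}; integrating the TISE across the delta gives the cusp condition 2κ = 2mλ/ℏ², so κ = 7.690.
Then E = −ℏ²κ²/(2m) = −mλ²/(2ℏ²) = -29.57.

E = -29.6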